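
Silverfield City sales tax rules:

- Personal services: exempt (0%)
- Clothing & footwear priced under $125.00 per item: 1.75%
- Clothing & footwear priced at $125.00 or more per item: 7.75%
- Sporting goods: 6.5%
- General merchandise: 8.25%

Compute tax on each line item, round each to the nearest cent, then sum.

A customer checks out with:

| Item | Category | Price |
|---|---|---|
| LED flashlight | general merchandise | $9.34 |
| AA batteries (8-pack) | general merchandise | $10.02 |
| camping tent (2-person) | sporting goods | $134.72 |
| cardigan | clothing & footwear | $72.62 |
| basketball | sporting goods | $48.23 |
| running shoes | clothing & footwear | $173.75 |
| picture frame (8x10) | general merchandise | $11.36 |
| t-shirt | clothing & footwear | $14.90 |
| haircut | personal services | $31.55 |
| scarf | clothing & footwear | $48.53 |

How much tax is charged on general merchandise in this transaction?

LED flashlight $9.34: general merchandise → 8.25% → $0.77
AA batteries (8-pack) $10.02: general merchandise → 8.25% → $0.83
Picture frame (8x10) $11.36: general merchandise → 8.25% → $0.94
Tax on general merchandise = $0.77 + $0.83 + $0.94 = $2.54

$2.54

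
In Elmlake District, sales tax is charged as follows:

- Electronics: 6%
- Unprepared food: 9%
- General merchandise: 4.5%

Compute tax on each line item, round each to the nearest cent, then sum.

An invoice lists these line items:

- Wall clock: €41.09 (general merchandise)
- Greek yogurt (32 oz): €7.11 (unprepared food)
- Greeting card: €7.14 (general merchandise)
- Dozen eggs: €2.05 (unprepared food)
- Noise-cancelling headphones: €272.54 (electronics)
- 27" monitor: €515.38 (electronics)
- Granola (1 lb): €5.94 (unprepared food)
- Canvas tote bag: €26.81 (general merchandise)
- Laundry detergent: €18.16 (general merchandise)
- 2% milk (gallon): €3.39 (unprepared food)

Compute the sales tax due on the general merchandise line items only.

€4.20

Wall clock €41.09: general merchandise → 4.5% → €1.85
Greeting card €7.14: general merchandise → 4.5% → €0.32
Canvas tote bag €26.81: general merchandise → 4.5% → €1.21
Laundry detergent €18.16: general merchandise → 4.5% → €0.82
Tax on general merchandise = €1.85 + €0.32 + €1.21 + €0.82 = €4.20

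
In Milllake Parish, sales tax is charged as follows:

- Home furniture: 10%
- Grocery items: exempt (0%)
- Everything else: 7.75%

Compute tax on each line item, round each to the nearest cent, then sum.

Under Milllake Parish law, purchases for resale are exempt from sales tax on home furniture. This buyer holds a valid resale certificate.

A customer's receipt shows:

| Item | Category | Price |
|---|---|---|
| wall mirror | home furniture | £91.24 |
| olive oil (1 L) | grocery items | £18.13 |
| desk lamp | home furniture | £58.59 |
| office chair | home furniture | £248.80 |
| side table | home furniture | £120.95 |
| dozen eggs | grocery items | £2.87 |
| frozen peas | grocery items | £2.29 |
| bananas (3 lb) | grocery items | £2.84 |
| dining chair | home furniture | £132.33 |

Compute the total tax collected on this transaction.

£0.00

Wall mirror £91.24: home furniture, buyer-exempt → 0% → £0.00
Olive oil (1 L) £18.13: grocery items → 0% → £0.00
Desk lamp £58.59: home furniture, buyer-exempt → 0% → £0.00
Office chair £248.80: home furniture, buyer-exempt → 0% → £0.00
Side table £120.95: home furniture, buyer-exempt → 0% → £0.00
Dozen eggs £2.87: grocery items → 0% → £0.00
Frozen peas £2.29: grocery items → 0% → £0.00
Bananas (3 lb) £2.84: grocery items → 0% → £0.00
Dining chair £132.33: home furniture, buyer-exempt → 0% → £0.00
Total tax = £0.00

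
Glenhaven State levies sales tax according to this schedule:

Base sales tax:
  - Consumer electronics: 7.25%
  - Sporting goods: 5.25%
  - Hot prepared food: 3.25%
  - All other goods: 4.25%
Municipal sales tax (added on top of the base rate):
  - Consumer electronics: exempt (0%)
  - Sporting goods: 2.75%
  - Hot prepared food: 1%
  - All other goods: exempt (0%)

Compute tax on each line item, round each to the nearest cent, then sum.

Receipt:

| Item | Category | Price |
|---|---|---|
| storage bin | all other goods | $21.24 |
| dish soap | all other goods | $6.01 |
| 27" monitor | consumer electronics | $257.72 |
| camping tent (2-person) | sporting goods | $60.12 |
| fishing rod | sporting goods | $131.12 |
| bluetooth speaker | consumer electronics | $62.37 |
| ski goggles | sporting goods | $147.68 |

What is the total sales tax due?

Storage bin $21.24: all other goods → 4.25% + 0% municipal = 4.25% → $0.90
Dish soap $6.01: all other goods → 4.25% + 0% municipal = 4.25% → $0.26
27" monitor $257.72: consumer electronics → 7.25% + 0% municipal = 7.25% → $18.68
Camping tent (2-person) $60.12: sporting goods → 5.25% + 2.75% municipal = 8% → $4.81
Fishing rod $131.12: sporting goods → 5.25% + 2.75% municipal = 8% → $10.49
Bluetooth speaker $62.37: consumer electronics → 7.25% + 0% municipal = 7.25% → $4.52
Ski goggles $147.68: sporting goods → 5.25% + 2.75% municipal = 8% → $11.81
Total tax = $0.90 + $0.26 + $18.68 + $4.81 + $10.49 + $4.52 + $11.81 = $51.47

$51.47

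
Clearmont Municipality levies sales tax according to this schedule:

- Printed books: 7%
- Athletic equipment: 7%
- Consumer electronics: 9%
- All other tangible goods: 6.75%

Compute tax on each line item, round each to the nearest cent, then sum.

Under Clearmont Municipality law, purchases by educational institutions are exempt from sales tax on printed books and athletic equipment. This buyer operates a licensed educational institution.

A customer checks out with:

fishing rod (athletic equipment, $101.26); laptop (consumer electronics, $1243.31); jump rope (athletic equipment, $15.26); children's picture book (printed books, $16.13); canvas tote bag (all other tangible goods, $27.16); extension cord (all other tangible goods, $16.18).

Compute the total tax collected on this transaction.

Fishing rod $101.26: athletic equipment, buyer-exempt → 0% → $0.00
Laptop $1243.31: consumer electronics → 9% → $111.90
Jump rope $15.26: athletic equipment, buyer-exempt → 0% → $0.00
Children's picture book $16.13: printed books, buyer-exempt → 0% → $0.00
Canvas tote bag $27.16: all other tangible goods → 6.75% → $1.83
Extension cord $16.18: all other tangible goods → 6.75% → $1.09
Total tax = $111.90 + $1.83 + $1.09 = $114.82

$114.82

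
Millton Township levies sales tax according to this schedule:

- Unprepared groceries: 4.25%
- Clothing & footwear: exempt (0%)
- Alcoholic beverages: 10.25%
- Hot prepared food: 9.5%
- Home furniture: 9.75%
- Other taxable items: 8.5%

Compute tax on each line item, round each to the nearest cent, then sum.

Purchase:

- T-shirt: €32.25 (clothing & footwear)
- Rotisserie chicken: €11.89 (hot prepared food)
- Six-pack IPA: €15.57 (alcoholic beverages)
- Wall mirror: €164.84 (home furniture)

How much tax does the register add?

€18.80

T-shirt €32.25: clothing & footwear → 0% → €0.00
Rotisserie chicken €11.89: hot prepared food → 9.5% → €1.13
Six-pack IPA €15.57: alcoholic beverages → 10.25% → €1.60
Wall mirror €164.84: home furniture → 9.75% → €16.07
Total tax = €1.13 + €1.60 + €16.07 = €18.80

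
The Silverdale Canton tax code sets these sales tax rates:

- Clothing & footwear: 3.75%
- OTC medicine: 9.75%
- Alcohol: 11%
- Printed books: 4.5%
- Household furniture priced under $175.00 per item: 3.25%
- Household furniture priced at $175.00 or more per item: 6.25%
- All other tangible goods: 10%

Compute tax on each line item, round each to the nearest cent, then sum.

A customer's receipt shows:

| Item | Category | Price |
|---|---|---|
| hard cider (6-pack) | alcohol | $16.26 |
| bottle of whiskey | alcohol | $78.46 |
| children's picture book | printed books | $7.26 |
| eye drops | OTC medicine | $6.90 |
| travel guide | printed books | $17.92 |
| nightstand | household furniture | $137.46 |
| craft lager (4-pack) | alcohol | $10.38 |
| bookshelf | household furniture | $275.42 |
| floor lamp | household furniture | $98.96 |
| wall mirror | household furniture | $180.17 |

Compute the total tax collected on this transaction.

Hard cider (6-pack) $16.26: alcohol → 11% → $1.79
Bottle of whiskey $78.46: alcohol → 11% → $8.63
Children's picture book $7.26: printed books → 4.5% → $0.33
Eye drops $6.90: OTC medicine → 9.75% → $0.67
Travel guide $17.92: printed books → 4.5% → $0.81
Nightstand $137.46: household furniture, under $175.00 → 3.25% → $4.47
Craft lager (4-pack) $10.38: alcohol → 11% → $1.14
Bookshelf $275.42: household furniture, $175.00 or more → 6.25% → $17.21
Floor lamp $98.96: household furniture, under $175.00 → 3.25% → $3.22
Wall mirror $180.17: household furniture, $175.00 or more → 6.25% → $11.26
Total tax = $1.79 + $8.63 + $0.33 + $0.67 + $0.81 + $4.47 + $1.14 + $17.21 + $3.22 + $11.26 = $49.53

$49.53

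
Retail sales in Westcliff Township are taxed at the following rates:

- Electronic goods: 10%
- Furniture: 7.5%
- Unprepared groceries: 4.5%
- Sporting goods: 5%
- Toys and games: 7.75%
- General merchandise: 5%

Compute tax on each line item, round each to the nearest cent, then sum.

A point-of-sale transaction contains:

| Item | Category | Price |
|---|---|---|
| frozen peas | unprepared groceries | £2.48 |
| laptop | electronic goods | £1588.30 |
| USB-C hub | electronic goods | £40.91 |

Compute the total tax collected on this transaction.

Frozen peas £2.48: unprepared groceries → 4.5% → £0.11
Laptop £1588.30: electronic goods → 10% → £158.83
USB-C hub £40.91: electronic goods → 10% → £4.09
Total tax = £0.11 + £158.83 + £4.09 = £163.03

£163.03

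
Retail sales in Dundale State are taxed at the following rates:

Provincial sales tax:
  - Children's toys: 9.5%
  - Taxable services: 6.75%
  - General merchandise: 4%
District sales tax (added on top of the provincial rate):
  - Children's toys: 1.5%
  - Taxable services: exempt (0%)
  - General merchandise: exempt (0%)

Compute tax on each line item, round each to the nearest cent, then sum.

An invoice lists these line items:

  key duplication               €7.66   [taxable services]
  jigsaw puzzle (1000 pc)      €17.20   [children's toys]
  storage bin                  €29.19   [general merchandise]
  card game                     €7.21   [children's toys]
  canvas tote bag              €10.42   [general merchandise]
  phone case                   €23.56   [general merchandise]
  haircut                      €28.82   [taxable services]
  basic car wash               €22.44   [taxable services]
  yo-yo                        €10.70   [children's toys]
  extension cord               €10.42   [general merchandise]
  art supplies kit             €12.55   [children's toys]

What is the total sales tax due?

Key duplication €7.66: taxable services → 6.75% + 0% district = 6.75% → €0.52
Jigsaw puzzle (1000 pc) €17.20: children's toys → 9.5% + 1.5% district = 11% → €1.89
Storage bin €29.19: general merchandise → 4% + 0% district = 4% → €1.17
Card game €7.21: children's toys → 9.5% + 1.5% district = 11% → €0.79
Canvas tote bag €10.42: general merchandise → 4% + 0% district = 4% → €0.42
Phone case €23.56: general merchandise → 4% + 0% district = 4% → €0.94
Haircut €28.82: taxable services → 6.75% + 0% district = 6.75% → €1.95
Basic car wash €22.44: taxable services → 6.75% + 0% district = 6.75% → €1.51
Yo-yo €10.70: children's toys → 9.5% + 1.5% district = 11% → €1.18
Extension cord €10.42: general merchandise → 4% + 0% district = 4% → €0.42
Art supplies kit €12.55: children's toys → 9.5% + 1.5% district = 11% → €1.38
Total tax = €0.52 + €1.89 + €1.17 + €0.79 + €0.42 + €0.94 + €1.95 + €1.51 + €1.18 + €0.42 + €1.38 = €12.17

€12.17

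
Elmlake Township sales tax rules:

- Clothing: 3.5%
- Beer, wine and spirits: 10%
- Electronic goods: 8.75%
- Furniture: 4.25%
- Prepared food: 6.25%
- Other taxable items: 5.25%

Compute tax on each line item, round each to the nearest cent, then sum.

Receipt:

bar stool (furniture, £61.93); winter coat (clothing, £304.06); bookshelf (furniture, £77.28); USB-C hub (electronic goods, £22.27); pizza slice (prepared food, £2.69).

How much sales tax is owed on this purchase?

Bar stool £61.93: furniture → 4.25% → £2.63
Winter coat £304.06: clothing → 3.5% → £10.64
Bookshelf £77.28: furniture → 4.25% → £3.28
USB-C hub £22.27: electronic goods → 8.75% → £1.95
Pizza slice £2.69: prepared food → 6.25% → £0.17
Total tax = £2.63 + £10.64 + £3.28 + £1.95 + £0.17 = £18.67

£18.67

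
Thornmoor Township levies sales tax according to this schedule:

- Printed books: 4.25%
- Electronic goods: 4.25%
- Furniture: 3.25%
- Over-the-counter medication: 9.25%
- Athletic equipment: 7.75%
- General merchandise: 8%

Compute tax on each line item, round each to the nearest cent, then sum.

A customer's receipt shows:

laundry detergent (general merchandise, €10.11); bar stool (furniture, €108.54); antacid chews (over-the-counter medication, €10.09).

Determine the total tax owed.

€5.27

Laundry detergent €10.11: general merchandise → 8% → €0.81
Bar stool €108.54: furniture → 3.25% → €3.53
Antacid chews €10.09: over-the-counter medication → 9.25% → €0.93
Total tax = €0.81 + €3.53 + €0.93 = €5.27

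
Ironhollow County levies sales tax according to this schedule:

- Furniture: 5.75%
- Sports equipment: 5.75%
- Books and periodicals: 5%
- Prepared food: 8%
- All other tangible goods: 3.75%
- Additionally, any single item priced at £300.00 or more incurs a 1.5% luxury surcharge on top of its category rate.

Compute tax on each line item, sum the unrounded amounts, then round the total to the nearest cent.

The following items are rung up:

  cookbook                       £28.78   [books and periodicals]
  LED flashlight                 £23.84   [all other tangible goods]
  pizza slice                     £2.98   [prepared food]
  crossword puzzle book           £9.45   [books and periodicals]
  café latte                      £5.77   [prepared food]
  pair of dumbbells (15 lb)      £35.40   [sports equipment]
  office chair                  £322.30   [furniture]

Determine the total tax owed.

Cookbook £28.78: books and periodicals → 5% → £1.439
LED flashlight £23.84: all other tangible goods → 3.75% → £0.894
Pizza slice £2.98: prepared food → 8% → £0.2384
Crossword puzzle book £9.45: books and periodicals → 5% → £0.4725
Café latte £5.77: prepared food → 8% → £0.4616
Pair of dumbbells (15 lb) £35.40: sports equipment → 5.75% → £2.0355
Office chair £322.30: furniture → 5.75% + 1.5% surcharge = 7.25% → £23.36675
Unrounded tax sum = £28.90775 → £28.91

£28.91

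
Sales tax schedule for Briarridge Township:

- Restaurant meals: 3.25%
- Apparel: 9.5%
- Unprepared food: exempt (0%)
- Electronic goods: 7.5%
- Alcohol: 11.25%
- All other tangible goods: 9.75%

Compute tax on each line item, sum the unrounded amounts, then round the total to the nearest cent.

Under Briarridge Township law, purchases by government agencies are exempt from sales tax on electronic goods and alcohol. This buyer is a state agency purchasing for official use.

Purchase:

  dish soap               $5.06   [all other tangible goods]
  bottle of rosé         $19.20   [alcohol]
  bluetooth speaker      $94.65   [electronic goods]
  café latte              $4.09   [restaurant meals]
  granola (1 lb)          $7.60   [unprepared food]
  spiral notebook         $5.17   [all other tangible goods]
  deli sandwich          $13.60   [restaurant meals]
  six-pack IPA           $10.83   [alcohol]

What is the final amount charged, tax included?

$161.77

Dish soap $5.06: all other tangible goods → 9.75% → $0.49335
Bottle of rosé $19.20: alcohol, buyer-exempt → 0% → $0.00
Bluetooth speaker $94.65: electronic goods, buyer-exempt → 0% → $0.00
Café latte $4.09: restaurant meals → 3.25% → $0.132925
Granola (1 lb) $7.60: unprepared food → 0% → $0.00
Spiral notebook $5.17: all other tangible goods → 9.75% → $0.504075
Deli sandwich $13.60: restaurant meals → 3.25% → $0.442
Six-pack IPA $10.83: alcohol, buyer-exempt → 0% → $0.00
Subtotal = $160.20; unrounded tax = $1.57235 → $1.57; total due = $161.77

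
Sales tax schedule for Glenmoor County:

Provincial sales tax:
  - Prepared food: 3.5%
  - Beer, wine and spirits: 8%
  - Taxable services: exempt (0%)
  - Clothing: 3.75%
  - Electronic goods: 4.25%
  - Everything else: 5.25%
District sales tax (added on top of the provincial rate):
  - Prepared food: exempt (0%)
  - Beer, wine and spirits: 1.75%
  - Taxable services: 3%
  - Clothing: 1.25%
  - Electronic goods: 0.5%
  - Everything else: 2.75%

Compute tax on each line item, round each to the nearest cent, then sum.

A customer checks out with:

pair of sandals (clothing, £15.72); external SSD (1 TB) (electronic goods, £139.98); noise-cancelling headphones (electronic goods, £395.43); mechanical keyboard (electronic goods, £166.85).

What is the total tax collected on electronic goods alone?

£33.36

External SSD (1 TB) £139.98: electronic goods → 4.25% + 0.5% district = 4.75% → £6.65
Noise-cancelling headphones £395.43: electronic goods → 4.25% + 0.5% district = 4.75% → £18.78
Mechanical keyboard £166.85: electronic goods → 4.25% + 0.5% district = 4.75% → £7.93
Tax on electronic goods = £6.65 + £18.78 + £7.93 = £33.36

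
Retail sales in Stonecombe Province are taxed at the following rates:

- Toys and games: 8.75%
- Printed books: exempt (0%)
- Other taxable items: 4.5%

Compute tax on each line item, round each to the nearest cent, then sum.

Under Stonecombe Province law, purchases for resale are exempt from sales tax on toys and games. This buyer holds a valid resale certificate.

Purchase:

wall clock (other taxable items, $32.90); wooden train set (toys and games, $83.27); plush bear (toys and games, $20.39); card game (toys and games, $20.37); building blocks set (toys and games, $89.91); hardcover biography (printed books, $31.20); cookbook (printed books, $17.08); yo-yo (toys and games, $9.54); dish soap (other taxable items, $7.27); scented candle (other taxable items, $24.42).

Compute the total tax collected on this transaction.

Wall clock $32.90: other taxable items → 4.5% → $1.48
Wooden train set $83.27: toys and games, buyer-exempt → 0% → $0.00
Plush bear $20.39: toys and games, buyer-exempt → 0% → $0.00
Card game $20.37: toys and games, buyer-exempt → 0% → $0.00
Building blocks set $89.91: toys and games, buyer-exempt → 0% → $0.00
Hardcover biography $31.20: printed books → 0% → $0.00
Cookbook $17.08: printed books → 0% → $0.00
Yo-yo $9.54: toys and games, buyer-exempt → 0% → $0.00
Dish soap $7.27: other taxable items → 4.5% → $0.33
Scented candle $24.42: other taxable items → 4.5% → $1.10
Total tax = $1.48 + $0.33 + $1.10 = $2.91

$2.91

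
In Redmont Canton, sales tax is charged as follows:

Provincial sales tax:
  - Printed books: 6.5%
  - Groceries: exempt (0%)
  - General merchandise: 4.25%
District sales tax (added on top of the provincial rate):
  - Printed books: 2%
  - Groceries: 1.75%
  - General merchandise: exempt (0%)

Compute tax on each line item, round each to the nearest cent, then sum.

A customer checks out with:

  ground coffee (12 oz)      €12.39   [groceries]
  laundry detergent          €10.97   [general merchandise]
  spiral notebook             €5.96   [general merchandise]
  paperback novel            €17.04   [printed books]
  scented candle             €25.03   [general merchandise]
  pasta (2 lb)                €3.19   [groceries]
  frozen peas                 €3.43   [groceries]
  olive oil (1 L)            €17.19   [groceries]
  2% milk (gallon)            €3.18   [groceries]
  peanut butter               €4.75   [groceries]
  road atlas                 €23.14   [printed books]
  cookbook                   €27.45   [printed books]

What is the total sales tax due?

€8.31

Ground coffee (12 oz) €12.39: groceries → 0% + 1.75% district = 1.75% → €0.22
Laundry detergent €10.97: general merchandise → 4.25% + 0% district = 4.25% → €0.47
Spiral notebook €5.96: general merchandise → 4.25% + 0% district = 4.25% → €0.25
Paperback novel €17.04: printed books → 6.5% + 2% district = 8.5% → €1.45
Scented candle €25.03: general merchandise → 4.25% + 0% district = 4.25% → €1.06
Pasta (2 lb) €3.19: groceries → 0% + 1.75% district = 1.75% → €0.06
Frozen peas €3.43: groceries → 0% + 1.75% district = 1.75% → €0.06
Olive oil (1 L) €17.19: groceries → 0% + 1.75% district = 1.75% → €0.30
2% milk (gallon) €3.18: groceries → 0% + 1.75% district = 1.75% → €0.06
Peanut butter €4.75: groceries → 0% + 1.75% district = 1.75% → €0.08
Road atlas €23.14: printed books → 6.5% + 2% district = 8.5% → €1.97
Cookbook €27.45: printed books → 6.5% + 2% district = 8.5% → €2.33
Total tax = €0.22 + €0.47 + €0.25 + €1.45 + €1.06 + €0.06 + €0.06 + €0.30 + €0.06 + €0.08 + €1.97 + €2.33 = €8.31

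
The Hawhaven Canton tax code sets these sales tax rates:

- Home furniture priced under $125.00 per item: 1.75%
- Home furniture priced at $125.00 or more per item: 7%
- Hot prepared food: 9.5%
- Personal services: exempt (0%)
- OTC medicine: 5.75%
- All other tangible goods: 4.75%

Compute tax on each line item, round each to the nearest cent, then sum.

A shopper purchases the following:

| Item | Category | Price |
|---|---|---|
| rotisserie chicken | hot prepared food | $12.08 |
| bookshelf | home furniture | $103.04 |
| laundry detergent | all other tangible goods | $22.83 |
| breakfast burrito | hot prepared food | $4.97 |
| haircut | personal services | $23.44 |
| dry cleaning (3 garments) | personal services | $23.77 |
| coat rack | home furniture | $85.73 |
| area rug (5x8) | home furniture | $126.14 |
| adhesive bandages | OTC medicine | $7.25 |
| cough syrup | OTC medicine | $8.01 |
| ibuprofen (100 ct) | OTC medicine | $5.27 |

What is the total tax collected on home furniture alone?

Bookshelf $103.04: home furniture, under $125.00 → 1.75% → $1.80
Coat rack $85.73: home furniture, under $125.00 → 1.75% → $1.50
Area rug (5x8) $126.14: home furniture, $125.00 or more → 7% → $8.83
Tax on home furniture = $1.80 + $1.50 + $8.83 = $12.13

$12.13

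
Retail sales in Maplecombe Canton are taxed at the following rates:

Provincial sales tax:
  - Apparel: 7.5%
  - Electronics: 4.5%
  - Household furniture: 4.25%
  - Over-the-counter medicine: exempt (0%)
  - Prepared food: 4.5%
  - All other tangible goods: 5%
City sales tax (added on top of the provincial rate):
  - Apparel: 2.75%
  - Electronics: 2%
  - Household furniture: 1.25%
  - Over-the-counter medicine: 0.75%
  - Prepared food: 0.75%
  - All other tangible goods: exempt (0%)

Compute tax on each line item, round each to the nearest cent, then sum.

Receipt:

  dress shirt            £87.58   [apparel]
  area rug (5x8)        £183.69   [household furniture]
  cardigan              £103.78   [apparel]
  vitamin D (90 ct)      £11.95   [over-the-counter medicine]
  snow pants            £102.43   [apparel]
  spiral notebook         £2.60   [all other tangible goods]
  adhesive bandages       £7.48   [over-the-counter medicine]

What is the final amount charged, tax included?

£540.01

Dress shirt £87.58: apparel → 7.5% + 2.75% city = 10.25% → £8.98
Area rug (5x8) £183.69: household furniture → 4.25% + 1.25% city = 5.5% → £10.10
Cardigan £103.78: apparel → 7.5% + 2.75% city = 10.25% → £10.64
Vitamin D (90 ct) £11.95: over-the-counter medicine → 0% + 0.75% city = 0.75% → £0.09
Snow pants £102.43: apparel → 7.5% + 2.75% city = 10.25% → £10.50
Spiral notebook £2.60: all other tangible goods → 5% + 0% city = 5% → £0.13
Adhesive bandages £7.48: over-the-counter medicine → 0% + 0.75% city = 0.75% → £0.06
Subtotal = £499.51; tax = £40.50; total due = £540.01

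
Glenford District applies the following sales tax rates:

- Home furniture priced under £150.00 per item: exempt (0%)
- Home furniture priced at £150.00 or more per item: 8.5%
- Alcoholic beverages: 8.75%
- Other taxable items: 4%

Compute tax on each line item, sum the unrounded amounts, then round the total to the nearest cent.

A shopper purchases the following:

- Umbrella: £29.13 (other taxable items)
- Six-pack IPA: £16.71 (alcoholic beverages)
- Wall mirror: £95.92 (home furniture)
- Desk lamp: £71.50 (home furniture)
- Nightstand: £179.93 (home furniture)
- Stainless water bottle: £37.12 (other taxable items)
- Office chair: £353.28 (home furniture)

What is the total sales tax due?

£49.43

Umbrella £29.13: other taxable items → 4% → £1.1652
Six-pack IPA £16.71: alcoholic beverages → 8.75% → £1.462125
Wall mirror £95.92: home furniture, under £150.00 → 0% → £0.00
Desk lamp £71.50: home furniture, under £150.00 → 0% → £0.00
Nightstand £179.93: home furniture, £150.00 or more → 8.5% → £15.29405
Stainless water bottle £37.12: other taxable items → 4% → £1.4848
Office chair £353.28: home furniture, £150.00 or more → 8.5% → £30.0288
Unrounded tax sum = £49.434975 → £49.43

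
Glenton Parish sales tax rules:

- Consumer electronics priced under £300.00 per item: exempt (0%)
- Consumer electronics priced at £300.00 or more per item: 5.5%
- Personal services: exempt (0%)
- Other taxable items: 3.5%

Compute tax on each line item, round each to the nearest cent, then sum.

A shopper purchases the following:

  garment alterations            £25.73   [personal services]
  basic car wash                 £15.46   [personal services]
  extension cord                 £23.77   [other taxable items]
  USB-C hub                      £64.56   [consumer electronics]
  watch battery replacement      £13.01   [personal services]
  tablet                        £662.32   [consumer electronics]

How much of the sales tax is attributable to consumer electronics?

£36.43

USB-C hub £64.56: consumer electronics, under £300.00 → 0% → £0.00
Tablet £662.32: consumer electronics, £300.00 or more → 5.5% → £36.43
Tax on consumer electronics = £0.00 + £36.43 = £36.43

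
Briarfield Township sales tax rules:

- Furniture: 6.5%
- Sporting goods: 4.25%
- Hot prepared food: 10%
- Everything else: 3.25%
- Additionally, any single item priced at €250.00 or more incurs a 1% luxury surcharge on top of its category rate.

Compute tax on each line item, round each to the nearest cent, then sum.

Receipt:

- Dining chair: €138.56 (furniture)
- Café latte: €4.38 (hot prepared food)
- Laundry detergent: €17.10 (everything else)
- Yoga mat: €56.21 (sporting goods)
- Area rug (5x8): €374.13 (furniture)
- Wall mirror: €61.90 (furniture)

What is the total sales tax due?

Dining chair €138.56: furniture → 6.5% → €9.01
Café latte €4.38: hot prepared food → 10% → €0.44
Laundry detergent €17.10: everything else → 3.25% → €0.56
Yoga mat €56.21: sporting goods → 4.25% → €2.39
Area rug (5x8) €374.13: furniture → 6.5% + 1% surcharge = 7.5% → €28.06
Wall mirror €61.90: furniture → 6.5% → €4.02
Total tax = €9.01 + €0.44 + €0.56 + €2.39 + €28.06 + €4.02 = €44.48

€44.48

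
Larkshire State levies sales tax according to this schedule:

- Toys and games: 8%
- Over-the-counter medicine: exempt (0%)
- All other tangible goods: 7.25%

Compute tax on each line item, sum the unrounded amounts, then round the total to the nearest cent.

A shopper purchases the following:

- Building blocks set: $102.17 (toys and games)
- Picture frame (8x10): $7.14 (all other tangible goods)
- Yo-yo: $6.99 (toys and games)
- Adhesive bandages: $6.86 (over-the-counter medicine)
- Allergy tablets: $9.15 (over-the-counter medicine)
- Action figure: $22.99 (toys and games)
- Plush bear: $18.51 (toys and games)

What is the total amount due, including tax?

$186.38

Building blocks set $102.17: toys and games → 8% → $8.1736
Picture frame (8x10) $7.14: all other tangible goods → 7.25% → $0.51765
Yo-yo $6.99: toys and games → 8% → $0.5592
Adhesive bandages $6.86: over-the-counter medicine → 0% → $0.00
Allergy tablets $9.15: over-the-counter medicine → 0% → $0.00
Action figure $22.99: toys and games → 8% → $1.8392
Plush bear $18.51: toys and games → 8% → $1.4808
Subtotal = $173.81; unrounded tax = $12.57045 → $12.57; total due = $186.38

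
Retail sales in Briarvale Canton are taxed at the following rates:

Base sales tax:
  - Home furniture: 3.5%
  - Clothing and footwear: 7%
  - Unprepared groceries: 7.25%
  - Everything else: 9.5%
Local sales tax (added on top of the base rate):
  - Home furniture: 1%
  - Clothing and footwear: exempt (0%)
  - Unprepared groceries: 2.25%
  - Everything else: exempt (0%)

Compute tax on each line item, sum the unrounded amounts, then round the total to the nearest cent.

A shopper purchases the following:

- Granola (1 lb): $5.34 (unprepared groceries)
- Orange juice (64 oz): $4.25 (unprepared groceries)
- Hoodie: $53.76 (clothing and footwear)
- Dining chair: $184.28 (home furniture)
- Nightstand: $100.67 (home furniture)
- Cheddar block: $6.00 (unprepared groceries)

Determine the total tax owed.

$18.07

Granola (1 lb) $5.34: unprepared groceries → 7.25% + 2.25% local = 9.5% → $0.5073
Orange juice (64 oz) $4.25: unprepared groceries → 7.25% + 2.25% local = 9.5% → $0.40375
Hoodie $53.76: clothing and footwear → 7% + 0% local = 7% → $3.7632
Dining chair $184.28: home furniture → 3.5% + 1% local = 4.5% → $8.2926
Nightstand $100.67: home furniture → 3.5% + 1% local = 4.5% → $4.53015
Cheddar block $6.00: unprepared groceries → 7.25% + 2.25% local = 9.5% → $0.57
Unrounded tax sum = $18.067 → $18.07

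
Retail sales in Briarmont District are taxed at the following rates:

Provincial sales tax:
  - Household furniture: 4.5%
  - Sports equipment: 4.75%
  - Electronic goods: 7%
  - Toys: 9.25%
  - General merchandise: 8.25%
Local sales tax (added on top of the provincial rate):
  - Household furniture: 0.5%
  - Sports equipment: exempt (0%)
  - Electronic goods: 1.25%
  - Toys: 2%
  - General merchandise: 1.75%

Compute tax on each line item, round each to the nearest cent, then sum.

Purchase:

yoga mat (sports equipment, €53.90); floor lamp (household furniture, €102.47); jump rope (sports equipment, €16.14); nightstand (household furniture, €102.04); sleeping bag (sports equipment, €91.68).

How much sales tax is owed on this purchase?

Yoga mat €53.90: sports equipment → 4.75% + 0% local = 4.75% → €2.56
Floor lamp €102.47: household furniture → 4.5% + 0.5% local = 5% → €5.12
Jump rope €16.14: sports equipment → 4.75% + 0% local = 4.75% → €0.77
Nightstand €102.04: household furniture → 4.5% + 0.5% local = 5% → €5.10
Sleeping bag €91.68: sports equipment → 4.75% + 0% local = 4.75% → €4.35
Total tax = €2.56 + €5.12 + €0.77 + €5.10 + €4.35 = €17.90

€17.90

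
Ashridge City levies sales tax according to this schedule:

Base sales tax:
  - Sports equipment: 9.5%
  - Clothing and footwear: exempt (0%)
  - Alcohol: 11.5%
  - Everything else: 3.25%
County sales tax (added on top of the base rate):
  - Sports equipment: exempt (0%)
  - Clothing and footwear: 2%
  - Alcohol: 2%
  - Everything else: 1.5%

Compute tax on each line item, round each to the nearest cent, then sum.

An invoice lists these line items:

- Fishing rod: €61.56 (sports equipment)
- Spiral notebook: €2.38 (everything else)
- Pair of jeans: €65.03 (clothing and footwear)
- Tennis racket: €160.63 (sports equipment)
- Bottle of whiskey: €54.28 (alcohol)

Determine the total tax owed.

€29.85

Fishing rod €61.56: sports equipment → 9.5% + 0% county = 9.5% → €5.85
Spiral notebook €2.38: everything else → 3.25% + 1.5% county = 4.75% → €0.11
Pair of jeans €65.03: clothing and footwear → 0% + 2% county = 2% → €1.30
Tennis racket €160.63: sports equipment → 9.5% + 0% county = 9.5% → €15.26
Bottle of whiskey €54.28: alcohol → 11.5% + 2% county = 13.5% → €7.33
Total tax = €5.85 + €0.11 + €1.30 + €15.26 + €7.33 = €29.85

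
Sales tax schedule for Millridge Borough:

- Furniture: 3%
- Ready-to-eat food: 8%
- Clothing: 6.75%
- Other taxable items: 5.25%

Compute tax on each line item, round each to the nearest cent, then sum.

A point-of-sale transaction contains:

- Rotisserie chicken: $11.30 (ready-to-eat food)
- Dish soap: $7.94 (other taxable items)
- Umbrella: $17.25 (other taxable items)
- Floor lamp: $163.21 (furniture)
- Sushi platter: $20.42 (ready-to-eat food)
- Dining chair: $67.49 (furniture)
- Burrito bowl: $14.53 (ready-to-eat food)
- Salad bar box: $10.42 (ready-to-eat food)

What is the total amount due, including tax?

Rotisserie chicken $11.30: ready-to-eat food → 8% → $0.90
Dish soap $7.94: other taxable items → 5.25% → $0.42
Umbrella $17.25: other taxable items → 5.25% → $0.91
Floor lamp $163.21: furniture → 3% → $4.90
Sushi platter $20.42: ready-to-eat food → 8% → $1.63
Dining chair $67.49: furniture → 3% → $2.02
Burrito bowl $14.53: ready-to-eat food → 8% → $1.16
Salad bar box $10.42: ready-to-eat food → 8% → $0.83
Subtotal = $312.56; tax = $12.77; total due = $325.33

$325.33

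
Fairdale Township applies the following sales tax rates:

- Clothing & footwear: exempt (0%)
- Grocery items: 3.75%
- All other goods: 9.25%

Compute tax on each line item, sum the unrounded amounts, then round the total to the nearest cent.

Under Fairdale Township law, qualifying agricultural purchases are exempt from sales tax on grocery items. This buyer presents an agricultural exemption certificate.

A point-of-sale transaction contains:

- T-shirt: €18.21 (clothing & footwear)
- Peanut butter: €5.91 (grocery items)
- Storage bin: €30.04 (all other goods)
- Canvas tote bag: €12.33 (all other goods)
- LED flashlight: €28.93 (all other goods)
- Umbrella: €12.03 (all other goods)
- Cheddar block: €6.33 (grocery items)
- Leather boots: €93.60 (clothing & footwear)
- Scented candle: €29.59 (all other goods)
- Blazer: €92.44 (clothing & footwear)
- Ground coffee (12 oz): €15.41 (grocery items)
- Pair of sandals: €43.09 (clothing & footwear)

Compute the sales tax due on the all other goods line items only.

€10.45

Storage bin €30.04: all other goods → 9.25% → €2.7787
Canvas tote bag €12.33: all other goods → 9.25% → €1.140525
LED flashlight €28.93: all other goods → 9.25% → €2.676025
Umbrella €12.03: all other goods → 9.25% → €1.112775
Scented candle €29.59: all other goods → 9.25% → €2.737075
Tax on all other goods: unrounded sum = €10.4451 → €10.45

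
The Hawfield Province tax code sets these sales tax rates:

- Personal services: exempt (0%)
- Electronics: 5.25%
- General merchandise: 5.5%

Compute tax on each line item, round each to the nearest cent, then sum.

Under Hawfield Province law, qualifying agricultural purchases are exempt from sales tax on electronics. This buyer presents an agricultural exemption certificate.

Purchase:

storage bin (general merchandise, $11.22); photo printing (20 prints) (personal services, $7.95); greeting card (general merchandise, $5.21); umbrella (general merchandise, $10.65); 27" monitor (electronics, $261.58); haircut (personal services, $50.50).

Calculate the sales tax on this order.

Storage bin $11.22: general merchandise → 5.5% → $0.62
Photo printing (20 prints) $7.95: personal services → 0% → $0.00
Greeting card $5.21: general merchandise → 5.5% → $0.29
Umbrella $10.65: general merchandise → 5.5% → $0.59
27" monitor $261.58: electronics, buyer-exempt → 0% → $0.00
Haircut $50.50: personal services → 0% → $0.00
Total tax = $0.62 + $0.29 + $0.59 = $1.50

$1.50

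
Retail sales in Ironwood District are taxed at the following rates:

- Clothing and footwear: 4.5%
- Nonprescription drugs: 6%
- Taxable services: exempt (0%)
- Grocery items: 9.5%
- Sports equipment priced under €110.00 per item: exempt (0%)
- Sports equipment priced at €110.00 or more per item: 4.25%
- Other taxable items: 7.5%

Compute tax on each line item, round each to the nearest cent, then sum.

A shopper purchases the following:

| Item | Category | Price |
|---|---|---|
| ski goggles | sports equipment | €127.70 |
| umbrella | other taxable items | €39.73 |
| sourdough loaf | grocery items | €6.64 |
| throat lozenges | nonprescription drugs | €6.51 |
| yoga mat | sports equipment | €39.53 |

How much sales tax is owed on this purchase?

Ski goggles €127.70: sports equipment, €110.00 or more → 4.25% → €5.43
Umbrella €39.73: other taxable items → 7.5% → €2.98
Sourdough loaf €6.64: grocery items → 9.5% → €0.63
Throat lozenges €6.51: nonprescription drugs → 6% → €0.39
Yoga mat €39.53: sports equipment, under €110.00 → 0% → €0.00
Total tax = €5.43 + €2.98 + €0.63 + €0.39 = €9.43

€9.43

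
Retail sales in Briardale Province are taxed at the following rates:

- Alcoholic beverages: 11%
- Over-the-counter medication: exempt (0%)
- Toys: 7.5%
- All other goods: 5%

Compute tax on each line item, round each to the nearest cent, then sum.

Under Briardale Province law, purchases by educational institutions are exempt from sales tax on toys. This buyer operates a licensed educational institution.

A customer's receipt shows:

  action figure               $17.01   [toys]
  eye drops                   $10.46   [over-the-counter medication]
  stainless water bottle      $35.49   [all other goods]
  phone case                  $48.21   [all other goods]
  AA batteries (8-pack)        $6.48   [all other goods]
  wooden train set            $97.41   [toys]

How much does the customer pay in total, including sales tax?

$219.56

Action figure $17.01: toys, buyer-exempt → 0% → $0.00
Eye drops $10.46: over-the-counter medication → 0% → $0.00
Stainless water bottle $35.49: all other goods → 5% → $1.77
Phone case $48.21: all other goods → 5% → $2.41
AA batteries (8-pack) $6.48: all other goods → 5% → $0.32
Wooden train set $97.41: toys, buyer-exempt → 0% → $0.00
Subtotal = $215.06; tax = $4.50; total due = $219.56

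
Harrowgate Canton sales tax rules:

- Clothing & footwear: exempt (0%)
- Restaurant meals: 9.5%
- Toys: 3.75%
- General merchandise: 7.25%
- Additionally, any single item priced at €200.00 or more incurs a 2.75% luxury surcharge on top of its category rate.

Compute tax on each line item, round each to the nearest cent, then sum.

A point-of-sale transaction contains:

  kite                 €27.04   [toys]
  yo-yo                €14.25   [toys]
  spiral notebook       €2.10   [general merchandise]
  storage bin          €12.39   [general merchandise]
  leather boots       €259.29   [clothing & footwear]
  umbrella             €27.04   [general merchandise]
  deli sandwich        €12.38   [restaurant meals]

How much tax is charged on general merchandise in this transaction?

Spiral notebook €2.10: general merchandise → 7.25% → €0.15
Storage bin €12.39: general merchandise → 7.25% → €0.90
Umbrella €27.04: general merchandise → 7.25% → €1.96
Tax on general merchandise = €0.15 + €0.90 + €1.96 = €3.01

€3.01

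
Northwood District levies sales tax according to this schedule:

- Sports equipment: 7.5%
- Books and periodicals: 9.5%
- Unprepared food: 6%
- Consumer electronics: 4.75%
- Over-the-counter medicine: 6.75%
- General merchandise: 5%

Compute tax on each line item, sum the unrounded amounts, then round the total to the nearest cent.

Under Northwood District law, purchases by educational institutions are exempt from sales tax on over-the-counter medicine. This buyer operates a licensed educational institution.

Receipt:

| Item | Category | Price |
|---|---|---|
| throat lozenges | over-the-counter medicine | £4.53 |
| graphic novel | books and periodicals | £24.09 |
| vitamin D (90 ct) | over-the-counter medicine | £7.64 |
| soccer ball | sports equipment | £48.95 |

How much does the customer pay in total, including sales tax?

Throat lozenges £4.53: over-the-counter medicine, buyer-exempt → 0% → £0.00
Graphic novel £24.09: books and periodicals → 9.5% → £2.28855
Vitamin D (90 ct) £7.64: over-the-counter medicine, buyer-exempt → 0% → £0.00
Soccer ball £48.95: sports equipment → 7.5% → £3.67125
Subtotal = £85.21; unrounded tax = £5.9598 → £5.96; total due = £91.17

£91.17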